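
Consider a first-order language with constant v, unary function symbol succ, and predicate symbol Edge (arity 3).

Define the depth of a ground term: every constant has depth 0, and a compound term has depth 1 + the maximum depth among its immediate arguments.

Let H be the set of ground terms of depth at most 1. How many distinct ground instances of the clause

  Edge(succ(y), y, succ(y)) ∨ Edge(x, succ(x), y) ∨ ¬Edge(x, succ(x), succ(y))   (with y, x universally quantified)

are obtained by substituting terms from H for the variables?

Ground terms of depth ≤ 1:
  If N_k denotes the number of depth-≤k ground terms, the 1 constant gives N_0 = 1, and each function symbol of arity r contributes N_{k-1}^r new terms at level k: N_k = 1 + N_{k-1}.
  N_0 = 1
  N_1 = 1 + 1 = 2
  Explicitly: v, succ(v).
So there are 2 ground terms available for substitution.
The body mentions every one of the 2 quantified variables; since ground terms form a free algebra, no two substitutions collapse to the same formula.
Number of ground instances = 2^2 = 4.

4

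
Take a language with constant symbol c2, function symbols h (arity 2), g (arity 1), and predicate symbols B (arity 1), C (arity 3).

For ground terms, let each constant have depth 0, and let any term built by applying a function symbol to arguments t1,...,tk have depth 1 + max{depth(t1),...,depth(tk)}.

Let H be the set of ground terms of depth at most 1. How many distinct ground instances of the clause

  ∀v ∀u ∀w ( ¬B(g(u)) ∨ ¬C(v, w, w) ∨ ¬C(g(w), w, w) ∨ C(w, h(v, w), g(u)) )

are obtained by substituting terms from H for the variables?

Ground terms of depth ≤ 1:
  Let N_k count ground terms of depth at most k. Each non-constant term of depth ≤ k is some function symbol applied to depth-≤(k−1) arguments, giving N_k = 1 + N_{k-1}^2 + N_{k-1}.
  N_0 = 1
  N_1 = 1 + 1^2 + 1 = 3
  Explicitly: c2, h(c2, c2), g(c2).
So there are 3 ground terms available for substitution.
There are 3 variables to instantiate (v, u, w), each occurring in at least one literal, so different choices give different ground instances.
Number of ground instances = 3^3 = 27.

27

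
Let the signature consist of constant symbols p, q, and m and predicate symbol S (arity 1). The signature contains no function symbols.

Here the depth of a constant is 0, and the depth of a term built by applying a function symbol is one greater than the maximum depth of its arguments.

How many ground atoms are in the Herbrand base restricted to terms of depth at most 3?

3

First count ground terms of depth ≤ 3.
With no function symbols every ground term is a constant, so there are exactly 3 ground terms at every depth bound.
N_0 = 3
N_1 = 3
N_2 = 3
N_3 = 3
Explicitly: p, q, m.
So |H| = 3.
A ground atom is a predicate applied to a tuple of terms from H, so the count is the sum over predicates of |H|^arity:
  S: 3
Total ground atoms: 3.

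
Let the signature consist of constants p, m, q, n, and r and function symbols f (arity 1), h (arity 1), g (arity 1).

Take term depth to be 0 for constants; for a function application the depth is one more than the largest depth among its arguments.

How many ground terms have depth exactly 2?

If N_k denotes the number of depth-≤k ground terms, the 5 constants give N_0 = 5, and each function symbol of arity r contributes N_{k-1}^r new terms at level k: N_k = 5 + N_{k-1} + N_{k-1} + N_{k-1}.
N_0 = 5
N_1 = 5 + 5 + 5 + 5 = 20
N_2 = 5 + 20 + 20 + 20 = 65
Terms of depth exactly 2: N_2 − N_1 = 65 − 20 = 45.

45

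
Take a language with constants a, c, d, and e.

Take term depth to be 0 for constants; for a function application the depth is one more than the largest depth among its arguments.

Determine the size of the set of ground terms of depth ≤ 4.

With no function symbols every ground term is a constant, so there are exactly 4 ground terms at every depth bound.
N_0 = 4
N_1 = 4
N_2 = 4
N_3 = 4
N_4 = 4
Explicitly: a, c, d, e.

4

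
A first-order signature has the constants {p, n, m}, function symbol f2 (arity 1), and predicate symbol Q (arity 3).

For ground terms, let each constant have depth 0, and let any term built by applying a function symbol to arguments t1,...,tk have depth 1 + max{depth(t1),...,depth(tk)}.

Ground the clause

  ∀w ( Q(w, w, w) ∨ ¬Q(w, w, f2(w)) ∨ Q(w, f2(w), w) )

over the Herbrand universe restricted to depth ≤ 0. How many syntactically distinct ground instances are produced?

Ground terms of depth ≤ 0:
  If N_k denotes the number of depth-≤k ground terms, the 3 constants give N_0 = 3, and each function symbol of arity r contributes N_{k-1}^r new terms at level k: N_k = 3 + N_{k-1}.
  N_0 = 3
  Explicitly: p, n, m.
So there are 3 ground terms available for substitution.
The variable w ranges independently over the available ground terms, and distinct assignments produce distinct instances.
Number of ground instances = 3.

3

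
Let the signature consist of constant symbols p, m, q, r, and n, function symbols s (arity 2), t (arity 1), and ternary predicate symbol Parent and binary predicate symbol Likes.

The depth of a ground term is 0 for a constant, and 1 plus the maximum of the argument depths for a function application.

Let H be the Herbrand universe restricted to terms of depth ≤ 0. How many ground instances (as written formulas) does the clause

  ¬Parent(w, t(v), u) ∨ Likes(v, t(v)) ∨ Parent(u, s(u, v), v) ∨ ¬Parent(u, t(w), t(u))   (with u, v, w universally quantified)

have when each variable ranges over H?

Ground terms of depth ≤ 0:
  Count level by level. With function symbols s/2, t/1, the terms of depth ≤ k are the 5 constants together with each function applied to depth-≤(k−1) tuples, so N_k = 5 + N_{k-1}^2 + N_{k-1}.
  N_0 = 5
  Explicitly: p, m, q, r, n.
So there are 5 ground terms available for substitution.
The clause has 3 distinct variables (u, v, w), each appearing in the body. In the free term algebra distinct substitutions yield syntactically distinct ground instances.
Number of ground instances = 5^3 = 125.

125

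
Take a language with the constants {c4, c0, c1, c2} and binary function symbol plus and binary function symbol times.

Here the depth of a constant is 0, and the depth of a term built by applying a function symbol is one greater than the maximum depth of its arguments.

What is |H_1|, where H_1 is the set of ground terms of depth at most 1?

Let N_k = |{terms of depth ≤ k}|. Then N_0 = 4 and N_k = 4 + N_{k-1}^2 + N_{k-1}^2 for k ≥ 1 (one summand per function symbol, arity giving the exponent).
N_0 = 4
N_1 = 4 + 4^2 + 4^2 = 36

36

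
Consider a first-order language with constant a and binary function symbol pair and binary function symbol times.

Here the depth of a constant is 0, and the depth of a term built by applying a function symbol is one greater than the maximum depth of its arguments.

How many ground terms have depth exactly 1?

2

Let N_k = |{terms of depth ≤ k}|. Then N_0 = 1 and N_k = 1 + N_{k-1}^2 + N_{k-1}^2 for k ≥ 1 (one summand per function symbol, arity giving the exponent).
N_0 = 1
N_1 = 1 + 1^2 + 1^2 = 3
Terms of depth exactly 1: N_1 − N_0 = 3 − 1 = 2.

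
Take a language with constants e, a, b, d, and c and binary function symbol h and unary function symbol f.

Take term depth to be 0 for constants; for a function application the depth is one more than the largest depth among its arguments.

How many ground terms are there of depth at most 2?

1265

If N_k denotes the number of depth-≤k ground terms, the 5 constants give N_0 = 5, and each function symbol of arity r contributes N_{k-1}^r new terms at level k: N_k = 5 + N_{k-1}^2 + N_{k-1}.
N_0 = 5
N_1 = 5 + 5^2 + 5 = 35
N_2 = 5 + 35^2 + 35 = 1265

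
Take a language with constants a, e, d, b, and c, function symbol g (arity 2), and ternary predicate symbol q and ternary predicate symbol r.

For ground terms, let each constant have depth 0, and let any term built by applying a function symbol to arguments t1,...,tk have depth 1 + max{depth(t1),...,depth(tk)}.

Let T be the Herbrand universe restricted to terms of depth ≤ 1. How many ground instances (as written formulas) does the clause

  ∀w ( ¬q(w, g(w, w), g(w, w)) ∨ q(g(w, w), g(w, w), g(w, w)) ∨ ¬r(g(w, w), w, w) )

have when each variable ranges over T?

30

Ground terms of depth ≤ 1:
  Write N_k for the number of ground terms of depth ≤ k. A term of depth ≤ k is either a constant or a function symbol applied to arguments of depth ≤ k−1, so N_k = 5 + N_{k-1}^2.
  N_0 = 5
  N_1 = 5 + 5^2 = 30
So there are 30 ground terms available for substitution.
The variable w ranges independently over the available ground terms, and distinct assignments produce distinct instances.
Number of ground instances = 30.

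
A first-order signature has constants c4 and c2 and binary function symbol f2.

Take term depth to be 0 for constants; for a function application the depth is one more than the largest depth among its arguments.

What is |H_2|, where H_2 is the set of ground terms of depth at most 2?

Write N_k for the number of ground terms of depth ≤ k. A term of depth ≤ k is either a constant or a function symbol applied to arguments of depth ≤ k−1, so N_k = 2 + N_{k-1}^2.
N_0 = 2
N_1 = 2 + 2^2 = 6
N_2 = 2 + 6^2 = 38

38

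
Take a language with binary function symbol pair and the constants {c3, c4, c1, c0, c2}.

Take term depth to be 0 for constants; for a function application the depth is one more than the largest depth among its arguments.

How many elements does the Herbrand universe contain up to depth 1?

30

Write N_k for the number of ground terms of depth ≤ k. A term of depth ≤ k is either a constant or a function symbol applied to arguments of depth ≤ k−1, so N_k = 5 + N_{k-1}^2.
N_0 = 5
N_1 = 5 + 5^2 = 30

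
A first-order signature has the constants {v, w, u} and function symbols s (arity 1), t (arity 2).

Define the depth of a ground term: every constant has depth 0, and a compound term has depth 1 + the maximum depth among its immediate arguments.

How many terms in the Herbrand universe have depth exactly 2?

228

Let N_k = |{terms of depth ≤ k}|. Then N_0 = 3 and N_k = 3 + N_{k-1} + N_{k-1}^2 for k ≥ 1 (one summand per function symbol, arity giving the exponent).
N_0 = 3
N_1 = 3 + 3 + 3^2 = 15
N_2 = 3 + 15 + 15^2 = 243
Terms of depth exactly 2: N_2 − N_1 = 243 − 15 = 228.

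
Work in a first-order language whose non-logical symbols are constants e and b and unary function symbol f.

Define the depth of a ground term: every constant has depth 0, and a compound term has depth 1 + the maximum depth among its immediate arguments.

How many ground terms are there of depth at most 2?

Let N_k count ground terms of depth at most k. Each non-constant term of depth ≤ k is some function symbol applied to depth-≤(k−1) arguments, giving N_k = 2 + N_{k-1}.
N_0 = 2
N_1 = 2 + 2 = 4
N_2 = 2 + 4 = 6
Explicitly: e, b, f(e), f(b), f(f(e)), f(f(b)).

6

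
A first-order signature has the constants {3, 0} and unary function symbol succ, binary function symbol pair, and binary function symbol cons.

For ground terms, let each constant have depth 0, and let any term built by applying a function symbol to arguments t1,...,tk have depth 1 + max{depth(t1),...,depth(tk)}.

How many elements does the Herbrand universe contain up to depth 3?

Count level by level. With function symbols succ/1, pair/2, cons/2, the terms of depth ≤ k are the 2 constants together with each function applied to depth-≤(k−1) tuples, so N_k = 2 + N_{k-1} + N_{k-1}^2 + N_{k-1}^2.
N_0 = 2
N_1 = 2 + 2 + 2^2 + 2^2 = 12
N_2 = 2 + 12 + 12^2 + 12^2 = 302
N_3 = 2 + 302 + 302^2 + 302^2 = 182712

182712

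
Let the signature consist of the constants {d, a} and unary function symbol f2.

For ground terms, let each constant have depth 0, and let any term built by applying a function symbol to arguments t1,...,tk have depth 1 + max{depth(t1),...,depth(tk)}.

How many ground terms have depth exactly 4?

2

Let N_k = |{terms of depth ≤ k}|. Then N_0 = 2 and N_k = 2 + N_{k-1} for k ≥ 1 (one summand per function symbol, arity giving the exponent).
N_0 = 2
N_1 = 2 + 2 = 4
N_2 = 2 + 4 = 6
N_3 = 2 + 6 = 8
N_4 = 2 + 8 = 10
Terms of depth exactly 4: N_4 − N_3 = 10 − 8 = 2.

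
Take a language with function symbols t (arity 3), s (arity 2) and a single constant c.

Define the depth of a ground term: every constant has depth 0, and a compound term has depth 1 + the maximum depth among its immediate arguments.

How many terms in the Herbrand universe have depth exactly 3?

Count level by level. With function symbols t/3, s/2, the terms of depth ≤ k are the 1 constant together with each function applied to depth-≤(k−1) tuples, so N_k = 1 + N_{k-1}^3 + N_{k-1}^2.
N_0 = 1
N_1 = 1 + 1^3 + 1^2 = 3
N_2 = 1 + 3^3 + 3^2 = 37
N_3 = 1 + 37^3 + 37^2 = 52023
Terms of depth exactly 3: N_3 − N_2 = 52023 − 37 = 51986.

51986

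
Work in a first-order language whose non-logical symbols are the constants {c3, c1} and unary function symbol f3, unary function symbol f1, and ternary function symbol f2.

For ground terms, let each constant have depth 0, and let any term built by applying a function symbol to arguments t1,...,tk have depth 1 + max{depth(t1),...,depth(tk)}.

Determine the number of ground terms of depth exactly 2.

2760

If N_k denotes the number of depth-≤k ground terms, the 2 constants give N_0 = 2, and each function symbol of arity r contributes N_{k-1}^r new terms at level k: N_k = 2 + N_{k-1} + N_{k-1} + N_{k-1}^3.
N_0 = 2
N_1 = 2 + 2 + 2 + 2^3 = 14
N_2 = 2 + 14 + 14 + 14^3 = 2774
Terms of depth exactly 2: N_2 − N_1 = 2774 − 14 = 2760.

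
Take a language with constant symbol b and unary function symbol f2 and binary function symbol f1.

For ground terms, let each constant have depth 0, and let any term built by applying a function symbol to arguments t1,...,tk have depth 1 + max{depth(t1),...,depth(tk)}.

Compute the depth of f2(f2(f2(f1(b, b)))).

depth(f1(b, b)) = 1 + max(0, 0) = 1
depth(f2(f1(b, b))) = 1 + depth(f1(b, b)) = 1 + 1 = 2
depth(f2(f2(f1(b, b)))) = 1 + depth(f2(f1(b, b))) = 1 + 2 = 3
depth(f2(f2(f2(f1(b, b))))) = 1 + depth(f2(f2(f1(b, b)))) = 1 + 3 = 4

4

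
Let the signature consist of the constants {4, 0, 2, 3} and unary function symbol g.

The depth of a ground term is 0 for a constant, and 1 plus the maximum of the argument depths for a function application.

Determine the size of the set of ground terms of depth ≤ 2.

Let N_k = |{terms of depth ≤ k}|. Then N_0 = 4 and N_k = 4 + N_{k-1} for k ≥ 1 (one summand per function symbol, arity giving the exponent).
N_0 = 4
N_1 = 4 + 4 = 8
N_2 = 4 + 8 = 12

12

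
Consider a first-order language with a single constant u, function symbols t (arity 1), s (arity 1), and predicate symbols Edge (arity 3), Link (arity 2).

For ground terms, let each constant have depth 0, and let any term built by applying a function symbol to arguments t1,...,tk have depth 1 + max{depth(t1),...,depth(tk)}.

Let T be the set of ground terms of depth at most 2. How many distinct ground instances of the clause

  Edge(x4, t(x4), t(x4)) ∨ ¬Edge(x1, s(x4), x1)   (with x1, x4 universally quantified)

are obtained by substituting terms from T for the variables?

Ground terms of depth ≤ 2:
  Let N_k = |{terms of depth ≤ k}|. Then N_0 = 1 and N_k = 1 + N_{k-1} + N_{k-1} for k ≥ 1 (one summand per function symbol, arity giving the exponent).
  N_0 = 1
  N_1 = 1 + 1 + 1 = 3
  N_2 = 1 + 3 + 3 = 7
  Explicitly: u, t(u), t(t(u)), t(s(u)), s(u), s(t(u)), s(s(u)).
So there are 7 ground terms available for substitution.
The body mentions every one of the 2 quantified variables; since ground terms form a free algebra, no two substitutions collapse to the same formula.
Number of ground instances = 7^2 = 49.

49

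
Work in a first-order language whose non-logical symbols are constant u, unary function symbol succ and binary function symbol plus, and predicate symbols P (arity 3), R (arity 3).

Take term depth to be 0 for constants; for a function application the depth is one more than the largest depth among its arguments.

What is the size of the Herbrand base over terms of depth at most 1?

54

First count ground terms of depth ≤ 1.
Let N_k count ground terms of depth at most k. Each non-constant term of depth ≤ k is some function symbol applied to depth-≤(k−1) arguments, giving N_k = 1 + N_{k-1} + N_{k-1}^2.
N_0 = 1
N_1 = 1 + 1 + 1^2 = 3
Explicitly: u, succ(u), plus(u, u).
So |H| = 3.
For each predicate symbol, the number of ground atoms is |H| raised to its arity; summing:
  P: 3^3 = 27;  R: 3^3 = 27
Total ground atoms: 27 + 27 = 54.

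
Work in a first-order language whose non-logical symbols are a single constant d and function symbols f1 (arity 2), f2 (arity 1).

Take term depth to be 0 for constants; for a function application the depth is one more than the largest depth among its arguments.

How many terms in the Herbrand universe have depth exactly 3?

Let N_k = |{terms of depth ≤ k}|. Then N_0 = 1 and N_k = 1 + N_{k-1}^2 + N_{k-1} for k ≥ 1 (one summand per function symbol, arity giving the exponent).
N_0 = 1
N_1 = 1 + 1^2 + 1 = 3
N_2 = 1 + 3^2 + 3 = 13
N_3 = 1 + 13^2 + 13 = 183
Terms of depth exactly 3: N_3 − N_2 = 183 − 13 = 170.

170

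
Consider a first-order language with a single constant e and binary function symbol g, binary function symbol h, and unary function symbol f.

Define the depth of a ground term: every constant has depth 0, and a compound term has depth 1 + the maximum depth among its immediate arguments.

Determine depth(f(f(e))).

2

depth(f(e)) = 1 + depth(e) = 1 + 0 = 1
depth(f(f(e))) = 1 + depth(f(e)) = 1 + 1 = 2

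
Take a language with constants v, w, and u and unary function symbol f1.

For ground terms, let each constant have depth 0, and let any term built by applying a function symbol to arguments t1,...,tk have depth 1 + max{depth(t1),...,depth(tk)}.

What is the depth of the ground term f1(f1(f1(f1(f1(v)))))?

5

depth(f1(v)) = 1 + depth(v) = 1 + 0 = 1
depth(f1(f1(v))) = 1 + depth(f1(v)) = 1 + 1 = 2
depth(f1(f1(f1(v)))) = 1 + depth(f1(f1(v))) = 1 + 2 = 3
depth(f1(f1(f1(f1(v))))) = 1 + depth(f1(f1(f1(v)))) = 1 + 3 = 4
depth(f1(f1(f1(f1(f1(v)))))) = 1 + depth(f1(f1(f1(f1(v))))) = 1 + 4 = 5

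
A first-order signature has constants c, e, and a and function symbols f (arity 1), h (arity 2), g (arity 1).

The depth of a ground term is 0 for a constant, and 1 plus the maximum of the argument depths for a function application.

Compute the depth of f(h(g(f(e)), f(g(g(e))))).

5

depth(f(e)) = 1 + depth(e) = 1 + 0 = 1
depth(g(f(e))) = 1 + depth(f(e)) = 1 + 1 = 2
depth(g(e)) = 1 + depth(e) = 1 + 0 = 1
depth(g(g(e))) = 1 + depth(g(e)) = 1 + 1 = 2
depth(f(g(g(e)))) = 1 + depth(g(g(e))) = 1 + 2 = 3
depth(h(g(f(e)), f(g(g(e))))) = 1 + max(2, 3) = 4
depth(f(h(g(f(e)), f(g(g(e)))))) = 1 + depth(h(g(f(e)), f(g(g(e))))) = 1 + 4 = 5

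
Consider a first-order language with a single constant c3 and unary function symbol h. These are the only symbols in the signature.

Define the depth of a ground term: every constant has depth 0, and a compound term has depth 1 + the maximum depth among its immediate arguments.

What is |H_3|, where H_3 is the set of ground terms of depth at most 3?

If N_k denotes the number of depth-≤k ground terms, the 1 constant gives N_0 = 1, and each function symbol of arity r contributes N_{k-1}^r new terms at level k: N_k = 1 + N_{k-1}.
N_0 = 1
N_1 = 1 + 1 = 2
N_2 = 1 + 2 = 3
N_3 = 1 + 3 = 4

4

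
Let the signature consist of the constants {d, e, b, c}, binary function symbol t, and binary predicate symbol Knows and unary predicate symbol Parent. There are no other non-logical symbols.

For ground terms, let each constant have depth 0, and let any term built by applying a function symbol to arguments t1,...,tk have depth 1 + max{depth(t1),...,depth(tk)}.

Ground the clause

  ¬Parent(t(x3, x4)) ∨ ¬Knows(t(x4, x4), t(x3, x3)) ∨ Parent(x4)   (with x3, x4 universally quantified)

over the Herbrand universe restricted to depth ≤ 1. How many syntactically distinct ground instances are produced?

Ground terms of depth ≤ 1:
  Count level by level. With function symbols t/2, the terms of depth ≤ k are the 4 constants together with each function applied to depth-≤(k−1) tuples, so N_k = 4 + N_{k-1}^2.
  N_0 = 4
  N_1 = 4 + 4^2 = 20
So there are 20 ground terms available for substitution.
There are 2 variables to instantiate (x3, x4), each occurring in at least one literal, so different choices give different ground instances.
Number of ground instances = 20^2 = 400.

400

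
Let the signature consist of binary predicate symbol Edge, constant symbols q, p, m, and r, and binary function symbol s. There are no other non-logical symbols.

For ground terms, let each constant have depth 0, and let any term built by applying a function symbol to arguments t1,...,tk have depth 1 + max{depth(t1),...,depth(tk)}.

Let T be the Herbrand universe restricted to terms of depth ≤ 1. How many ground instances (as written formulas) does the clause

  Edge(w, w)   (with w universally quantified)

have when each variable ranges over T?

Ground terms of depth ≤ 1:
  If N_k denotes the number of depth-≤k ground terms, the 4 constants give N_0 = 4, and each function symbol of arity r contributes N_{k-1}^r new terms at level k: N_k = 4 + N_{k-1}^2.
  N_0 = 4
  N_1 = 4 + 4^2 = 20
So there are 20 ground terms available for substitution.
There is 1 variable to instantiate (w),  occurring in at least one literal, so different choices give different ground instances.
Number of ground instances = 20.

20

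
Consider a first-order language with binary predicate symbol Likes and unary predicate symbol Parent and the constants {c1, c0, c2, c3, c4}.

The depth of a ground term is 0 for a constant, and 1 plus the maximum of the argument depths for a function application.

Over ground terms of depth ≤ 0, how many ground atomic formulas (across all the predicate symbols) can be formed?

First count ground terms of depth ≤ 0.
With no function symbols every ground term is a constant, so there are exactly 5 ground terms at every depth bound.
N_0 = 5
Explicitly: c1, c0, c2, c3, c4.
So |H| = 5.
Ground atoms are formed by filling each argument slot of a predicate with a term from H, so an r-ary predicate gives |H|^r atoms:
  Likes: 5^2 = 25;  Parent: 5
Total ground atoms: 25 + 5 = 30.

30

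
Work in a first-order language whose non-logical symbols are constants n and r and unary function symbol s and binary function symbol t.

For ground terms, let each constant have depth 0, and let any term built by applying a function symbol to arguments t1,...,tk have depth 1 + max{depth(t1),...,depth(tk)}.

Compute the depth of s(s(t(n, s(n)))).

4

depth(s(n)) = 1 + depth(n) = 1 + 0 = 1
depth(t(n, s(n))) = 1 + max(0, 1) = 2
depth(s(t(n, s(n)))) = 1 + depth(t(n, s(n))) = 1 + 2 = 3
depth(s(s(t(n, s(n))))) = 1 + depth(s(t(n, s(n)))) = 1 + 3 = 4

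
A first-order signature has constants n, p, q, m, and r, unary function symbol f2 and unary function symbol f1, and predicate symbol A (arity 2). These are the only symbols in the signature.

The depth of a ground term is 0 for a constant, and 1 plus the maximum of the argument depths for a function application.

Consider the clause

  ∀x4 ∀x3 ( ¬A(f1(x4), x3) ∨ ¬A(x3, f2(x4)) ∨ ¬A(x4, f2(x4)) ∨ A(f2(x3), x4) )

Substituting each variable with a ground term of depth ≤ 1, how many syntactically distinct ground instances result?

Ground terms of depth ≤ 1:
  Write N_k for the number of ground terms of depth ≤ k. A term of depth ≤ k is either a constant or a function symbol applied to arguments of depth ≤ k−1, so N_k = 5 + N_{k-1} + N_{k-1}.
  N_0 = 5
  N_1 = 5 + 5 + 5 = 15
So there are 15 ground terms available for substitution.
There are 2 variables to instantiate (x4, x3), each occurring in at least one literal, so different choices give different ground instances.
Number of ground instances = 15^2 = 225.

225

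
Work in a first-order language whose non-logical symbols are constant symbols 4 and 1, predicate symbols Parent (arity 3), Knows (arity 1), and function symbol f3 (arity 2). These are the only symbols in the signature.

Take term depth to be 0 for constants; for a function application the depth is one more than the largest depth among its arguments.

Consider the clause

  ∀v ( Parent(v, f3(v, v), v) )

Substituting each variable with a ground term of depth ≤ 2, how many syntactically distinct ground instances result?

Ground terms of depth ≤ 2:
  Count level by level. With function symbols f3/2, the terms of depth ≤ k are the 2 constants together with each function applied to depth-≤(k−1) tuples, so N_k = 2 + N_{k-1}^2.
  N_0 = 2
  N_1 = 2 + 2^2 = 6
  N_2 = 2 + 6^2 = 38
So there are 38 ground terms available for substitution.
The body mentions the single quantified variable v; since ground terms form a free algebra, no two substitutions collapse to the same formula.
Number of ground instances = 38.

38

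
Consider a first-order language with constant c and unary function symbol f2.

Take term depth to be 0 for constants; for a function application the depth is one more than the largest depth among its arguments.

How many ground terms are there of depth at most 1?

2

Let N_k count ground terms of depth at most k. Each non-constant term of depth ≤ k is some function symbol applied to depth-≤(k−1) arguments, giving N_k = 1 + N_{k-1}.
N_0 = 1
N_1 = 1 + 1 = 2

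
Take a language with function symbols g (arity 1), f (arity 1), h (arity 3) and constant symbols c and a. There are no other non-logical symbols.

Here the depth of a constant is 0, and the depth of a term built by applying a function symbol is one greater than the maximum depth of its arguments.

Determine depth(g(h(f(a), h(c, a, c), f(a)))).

depth(f(a)) = 1 + depth(a) = 1 + 0 = 1
depth(h(c, a, c)) = 1 + max(0, 0, 0) = 1
depth(h(f(a), h(c, a, c), f(a))) = 1 + max(1, 1, 1) = 2
depth(g(h(f(a), h(c, a, c), f(a)))) = 1 + depth(h(f(a), h(c, a, c), f(a))) = 1 + 2 = 3

3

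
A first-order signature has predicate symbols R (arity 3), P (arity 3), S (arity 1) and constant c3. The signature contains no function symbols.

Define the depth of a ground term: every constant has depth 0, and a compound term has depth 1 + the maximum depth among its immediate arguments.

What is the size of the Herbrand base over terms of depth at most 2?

First count ground terms of depth ≤ 2.
With no function symbols every ground term is a constant, so there is exactly 1 ground term at every depth bound.
N_0 = 1
N_1 = 1
N_2 = 1
Explicitly: c3.
So |H| = 1.
A ground atom is a predicate applied to a tuple of terms from H, so the count is the sum over predicates of |H|^arity:
  R: 1^3 = 1;  P: 1^3 = 1;  S: 1
Total ground atoms: 1 + 1 + 1 = 3.

3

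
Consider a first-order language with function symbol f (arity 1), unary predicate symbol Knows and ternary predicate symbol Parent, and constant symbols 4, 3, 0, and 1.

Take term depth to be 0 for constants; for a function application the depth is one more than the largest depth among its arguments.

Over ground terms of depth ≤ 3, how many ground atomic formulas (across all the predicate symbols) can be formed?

4112

First count ground terms of depth ≤ 3.
Write N_k for the number of ground terms of depth ≤ k. A term of depth ≤ k is either a constant or a function symbol applied to arguments of depth ≤ k−1, so N_k = 4 + N_{k-1}.
N_0 = 4
N_1 = 4 + 4 = 8
N_2 = 4 + 8 = 12
N_3 = 4 + 12 = 16
So |H| = 16.
A ground atom is a predicate applied to a tuple of terms from H, so the count is the sum over predicates of |H|^arity:
  Knows: 16;  Parent: 16^3 = 4096
Total ground atoms: 16 + 4096 = 4112.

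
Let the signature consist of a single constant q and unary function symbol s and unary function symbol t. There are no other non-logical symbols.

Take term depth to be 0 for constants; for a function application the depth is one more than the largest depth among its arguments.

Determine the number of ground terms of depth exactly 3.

Let N_k count ground terms of depth at most k. Each non-constant term of depth ≤ k is some function symbol applied to depth-≤(k−1) arguments, giving N_k = 1 + N_{k-1} + N_{k-1}.
N_0 = 1
N_1 = 1 + 1 + 1 = 3
N_2 = 1 + 3 + 3 = 7
N_3 = 1 + 7 + 7 = 15
Terms of depth exactly 3: N_3 − N_2 = 15 − 7 = 8.

8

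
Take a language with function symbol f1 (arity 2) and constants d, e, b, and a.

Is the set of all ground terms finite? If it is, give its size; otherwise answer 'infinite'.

The signature has at least one function symbol (f1, arity 2) and at least one constant (d).
Iterating f1 gives infinitely many distinct ground terms: d, f1(d, d), f1(f1(d, d), f1(d, d)), ...
So the Herbrand universe is infinite.

infinite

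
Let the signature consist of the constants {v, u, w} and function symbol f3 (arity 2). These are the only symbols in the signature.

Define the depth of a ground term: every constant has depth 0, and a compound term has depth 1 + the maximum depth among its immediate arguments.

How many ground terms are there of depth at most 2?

147

Let N_k count ground terms of depth at most k. Each non-constant term of depth ≤ k is some function symbol applied to depth-≤(k−1) arguments, giving N_k = 3 + N_{k-1}^2.
N_0 = 3
N_1 = 3 + 3^2 = 12
N_2 = 3 + 12^2 = 147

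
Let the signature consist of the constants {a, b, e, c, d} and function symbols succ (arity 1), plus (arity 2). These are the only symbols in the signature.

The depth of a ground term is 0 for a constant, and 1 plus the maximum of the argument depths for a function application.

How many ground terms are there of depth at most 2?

1265

Let N_k = |{terms of depth ≤ k}|. Then N_0 = 5 and N_k = 5 + N_{k-1} + N_{k-1}^2 for k ≥ 1 (one summand per function symbol, arity giving the exponent).
N_0 = 5
N_1 = 5 + 5 + 5^2 = 35
N_2 = 5 + 35 + 35^2 = 1265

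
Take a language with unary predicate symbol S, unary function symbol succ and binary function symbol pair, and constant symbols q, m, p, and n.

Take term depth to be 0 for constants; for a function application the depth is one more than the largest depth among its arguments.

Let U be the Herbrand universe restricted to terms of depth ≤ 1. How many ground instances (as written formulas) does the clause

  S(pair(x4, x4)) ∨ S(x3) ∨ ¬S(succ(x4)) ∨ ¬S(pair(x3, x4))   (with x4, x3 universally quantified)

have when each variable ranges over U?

576

Ground terms of depth ≤ 1:
  Count level by level. With function symbols succ/1, pair/2, the terms of depth ≤ k are the 4 constants together with each function applied to depth-≤(k−1) tuples, so N_k = 4 + N_{k-1} + N_{k-1}^2.
  N_0 = 4
  N_1 = 4 + 4 + 4^2 = 24
So there are 24 ground terms available for substitution.
The clause has 2 distinct variables (x4, x3), each appearing in the body. In the free term algebra distinct substitutions yield syntactically distinct ground instances.
Number of ground instances = 24^2 = 576.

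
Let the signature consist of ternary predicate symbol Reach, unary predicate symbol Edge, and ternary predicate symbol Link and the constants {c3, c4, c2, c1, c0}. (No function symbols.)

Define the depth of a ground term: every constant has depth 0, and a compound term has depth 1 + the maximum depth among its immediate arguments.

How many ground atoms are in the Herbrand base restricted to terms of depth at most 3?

255

First count ground terms of depth ≤ 3.
With no function symbols every ground term is a constant, so there are exactly 5 ground terms at every depth bound.
N_0 = 5
N_1 = 5
N_2 = 5
N_3 = 5
Explicitly: c3, c4, c2, c1, c0.
So |H| = 5.
For each predicate symbol, the number of ground atoms is |H| raised to its arity; summing:
  Reach: 5^3 = 125;  Edge: 5;  Link: 5^3 = 125
Total ground atoms: 125 + 5 + 125 = 255.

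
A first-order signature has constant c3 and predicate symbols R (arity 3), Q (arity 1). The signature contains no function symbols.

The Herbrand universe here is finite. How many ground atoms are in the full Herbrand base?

2

With no function symbols, the Herbrand universe is just the 1 constant.
Ground atoms per predicate: R: 1^3 = 1, Q: 1.
Herbrand base size = 1 + 1 = 2.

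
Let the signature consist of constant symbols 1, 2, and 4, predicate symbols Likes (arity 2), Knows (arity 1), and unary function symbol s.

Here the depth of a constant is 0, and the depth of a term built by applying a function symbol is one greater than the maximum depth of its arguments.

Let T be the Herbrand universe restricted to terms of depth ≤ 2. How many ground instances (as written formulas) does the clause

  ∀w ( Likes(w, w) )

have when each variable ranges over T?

Ground terms of depth ≤ 2:
  Let N_k = |{terms of depth ≤ k}|. Then N_0 = 3 and N_k = 3 + N_{k-1} for k ≥ 1 (one summand per function symbol, arity giving the exponent).
  N_0 = 3
  N_1 = 3 + 3 = 6
  N_2 = 3 + 6 = 9
  Explicitly: 1, 2, 4, s(1), s(2), s(4), s(s(1)), s(s(2)), s(s(4)).
So there are 9 ground terms available for substitution.
The clause has 1 distinct variable (w), which appears in the body. In the free term algebra distinct substitutions yield syntactically distinct ground instances.
Number of ground instances = 9.

9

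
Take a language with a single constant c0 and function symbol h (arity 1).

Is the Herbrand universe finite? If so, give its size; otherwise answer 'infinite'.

The signature has at least one function symbol (h, arity 1) and at least one constant (c0).
Iterating h gives infinitely many distinct ground terms: c0, h(c0), h(h(c0)), ...
So the Herbrand universe is infinite.

infinite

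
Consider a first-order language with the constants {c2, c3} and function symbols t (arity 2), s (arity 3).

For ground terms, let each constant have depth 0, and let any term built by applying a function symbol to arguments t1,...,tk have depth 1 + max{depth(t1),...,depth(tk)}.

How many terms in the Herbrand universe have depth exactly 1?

Let N_k = |{terms of depth ≤ k}|. Then N_0 = 2 and N_k = 2 + N_{k-1}^2 + N_{k-1}^3 for k ≥ 1 (one summand per function symbol, arity giving the exponent).
N_0 = 2
N_1 = 2 + 2^2 + 2^3 = 14
Terms of depth exactly 1: N_1 − N_0 = 14 − 2 = 12.

12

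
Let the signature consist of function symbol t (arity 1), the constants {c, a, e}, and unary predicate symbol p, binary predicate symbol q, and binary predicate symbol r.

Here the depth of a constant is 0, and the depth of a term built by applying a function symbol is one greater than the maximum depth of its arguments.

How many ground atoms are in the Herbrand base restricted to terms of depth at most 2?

First count ground terms of depth ≤ 2.
Let N_k count ground terms of depth at most k. Each non-constant term of depth ≤ k is some function symbol applied to depth-≤(k−1) arguments, giving N_k = 3 + N_{k-1}.
N_0 = 3
N_1 = 3 + 3 = 6
N_2 = 3 + 6 = 9
Explicitly: c, a, e, t(c), t(a), t(e), t(t(c)), t(t(a)), t(t(e)).
So |H| = 9.
Ground atoms are formed by filling each argument slot of a predicate with a term from H, so an r-ary predicate gives |H|^r atoms:
  p: 9;  q: 9^2 = 81;  r: 9^2 = 81
Total ground atoms: 9 + 81 + 81 = 171.

171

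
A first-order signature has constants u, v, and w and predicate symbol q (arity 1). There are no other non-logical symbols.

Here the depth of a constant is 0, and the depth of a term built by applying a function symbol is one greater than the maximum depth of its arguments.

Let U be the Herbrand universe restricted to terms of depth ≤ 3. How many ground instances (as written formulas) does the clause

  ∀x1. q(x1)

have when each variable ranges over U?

Ground terms of depth ≤ 3:
  With no function symbols every ground term is a constant, so there are exactly 3 ground terms at every depth bound.
  N_0 = 3
  N_1 = 3
  N_2 = 3
  N_3 = 3
So there are 3 ground terms available for substitution.
The body mentions the single quantified variable x1; since ground terms form a free algebra, no two substitutions collapse to the same formula.
Number of ground instances = 3.

3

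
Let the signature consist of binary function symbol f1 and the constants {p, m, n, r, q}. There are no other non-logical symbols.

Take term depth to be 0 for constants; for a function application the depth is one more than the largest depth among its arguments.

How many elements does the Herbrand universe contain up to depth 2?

Let N_k count ground terms of depth at most k. Each non-constant term of depth ≤ k is some function symbol applied to depth-≤(k−1) arguments, giving N_k = 5 + N_{k-1}^2.
N_0 = 5
N_1 = 5 + 5^2 = 30
N_2 = 5 + 30^2 = 905

905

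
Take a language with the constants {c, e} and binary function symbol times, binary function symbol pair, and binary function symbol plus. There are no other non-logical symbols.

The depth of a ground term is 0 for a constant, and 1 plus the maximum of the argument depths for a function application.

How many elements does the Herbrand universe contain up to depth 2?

590

If N_k denotes the number of depth-≤k ground terms, the 2 constants give N_0 = 2, and each function symbol of arity r contributes N_{k-1}^r new terms at level k: N_k = 2 + N_{k-1}^2 + N_{k-1}^2 + N_{k-1}^2.
N_0 = 2
N_1 = 2 + 2^2 + 2^2 + 2^2 = 14
N_2 = 2 + 14^2 + 14^2 + 14^2 = 590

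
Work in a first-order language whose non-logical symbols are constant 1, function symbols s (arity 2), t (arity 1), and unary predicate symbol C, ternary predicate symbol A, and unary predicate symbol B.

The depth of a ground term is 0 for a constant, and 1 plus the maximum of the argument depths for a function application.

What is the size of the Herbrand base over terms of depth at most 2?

First count ground terms of depth ≤ 2.
Write N_k for the number of ground terms of depth ≤ k. A term of depth ≤ k is either a constant or a function symbol applied to arguments of depth ≤ k−1, so N_k = 1 + N_{k-1}^2 + N_{k-1}.
N_0 = 1
N_1 = 1 + 1^2 + 1 = 3
N_2 = 1 + 3^2 + 3 = 13
So |H| = 13.
Each predicate of arity r yields |H|^r ground atoms (one per choice of an r-tuple from H):
  C: 13;  A: 13^3 = 2197;  B: 13
Total ground atoms: 13 + 2197 + 13 = 2223.

2223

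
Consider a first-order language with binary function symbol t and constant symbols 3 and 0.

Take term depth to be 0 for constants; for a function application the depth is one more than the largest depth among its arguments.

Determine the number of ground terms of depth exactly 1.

Let N_k count ground terms of depth at most k. Each non-constant term of depth ≤ k is some function symbol applied to depth-≤(k−1) arguments, giving N_k = 2 + N_{k-1}^2.
N_0 = 2
N_1 = 2 + 2^2 = 6
Terms of depth exactly 1: N_1 − N_0 = 6 − 2 = 4.

4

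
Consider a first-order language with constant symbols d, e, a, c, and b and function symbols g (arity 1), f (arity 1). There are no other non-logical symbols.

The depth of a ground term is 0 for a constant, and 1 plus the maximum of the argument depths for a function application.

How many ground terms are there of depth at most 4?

Let N_k = |{terms of depth ≤ k}|. Then N_0 = 5 and N_k = 5 + N_{k-1} + N_{k-1} for k ≥ 1 (one summand per function symbol, arity giving the exponent).
N_0 = 5
N_1 = 5 + 5 + 5 = 15
N_2 = 5 + 15 + 15 = 35
N_3 = 5 + 35 + 35 = 75
N_4 = 5 + 75 + 75 = 155

155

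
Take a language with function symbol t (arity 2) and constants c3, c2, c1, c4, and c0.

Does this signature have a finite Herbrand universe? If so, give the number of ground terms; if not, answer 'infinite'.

infinite

The signature has at least one function symbol (t, arity 2) and at least one constant (c3).
Iterating t gives infinitely many distinct ground terms: c3, t(c3, c3), t(t(c3, c3), t(c3, c3)), ...
So the Herbrand universe is infinite.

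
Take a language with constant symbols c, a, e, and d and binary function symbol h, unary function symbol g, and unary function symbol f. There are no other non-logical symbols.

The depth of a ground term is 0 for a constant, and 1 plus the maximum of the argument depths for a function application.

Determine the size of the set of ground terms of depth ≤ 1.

Let N_k count ground terms of depth at most k. Each non-constant term of depth ≤ k is some function symbol applied to depth-≤(k−1) arguments, giving N_k = 4 + N_{k-1}^2 + N_{k-1} + N_{k-1}.
N_0 = 4
N_1 = 4 + 4^2 + 4 + 4 = 28

28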